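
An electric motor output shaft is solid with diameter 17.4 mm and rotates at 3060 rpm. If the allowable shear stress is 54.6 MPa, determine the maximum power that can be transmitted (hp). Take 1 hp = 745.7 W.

24.3 hp

J = πd⁴/32 = π(0.0174)⁴/32 = 8.999×10^-9 m⁴.
T_max = τ_allow·J/r = 5.46×10^7 × 8.999×10^-9 / 0.00870 = 56.48 N·m.
ω = 2π·3060/60 = 320.4 rad/s, so P_max = T_max·ω = 1.810×10^4 W.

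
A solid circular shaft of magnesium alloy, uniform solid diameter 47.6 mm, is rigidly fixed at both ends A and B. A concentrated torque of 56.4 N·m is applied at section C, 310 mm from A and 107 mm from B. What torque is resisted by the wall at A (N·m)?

With uniform GJ and both ends fixed, compatibility θ_AC = θ_CB gives T_A·a = T_B·b, together with T_A + T_B = T₀.
T_A = T₀·b/(a+b) = 56.40·107/417.0 = 14.47 N·m; T_B = 41.93 N·m.

14.5 N·m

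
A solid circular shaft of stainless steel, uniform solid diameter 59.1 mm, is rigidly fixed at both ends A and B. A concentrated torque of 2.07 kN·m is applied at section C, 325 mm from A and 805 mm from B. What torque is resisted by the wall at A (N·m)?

1470 N·m

With uniform GJ and both ends fixed, compatibility θ_AC = θ_CB gives T_A·a = T_B·b, together with T_A + T_B = T₀.
T_A = T₀·b/(a+b) = 2070·805/1130 = 1475 N·m; T_B = 595.4 N·m.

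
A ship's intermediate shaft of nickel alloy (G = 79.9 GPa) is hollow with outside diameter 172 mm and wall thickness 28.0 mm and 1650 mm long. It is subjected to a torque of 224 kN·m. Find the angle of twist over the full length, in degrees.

J = π(d_o⁴ − d_i⁴)/32 = π(0.172⁴ − 0.116⁴)/32 = 6.815×10^-5 m⁴.
θ = T·L/(G·J) = 224000 × 1.65 / (79.9×10⁹ × 6.815×10^-5) = 0.06788 rad.

3.89°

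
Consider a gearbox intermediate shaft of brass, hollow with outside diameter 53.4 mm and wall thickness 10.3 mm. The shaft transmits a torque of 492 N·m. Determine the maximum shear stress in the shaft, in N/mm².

J = π(d_o⁴ − d_i⁴)/32 = π(0.0534⁴ − 0.0328⁴)/32 = 6.847×10^-7 m⁴.
τ_max = T·r/J = 492.0 × 0.0267 / 6.847×10^-7 = 1.919×10^7 Pa.

19.2 N/mm²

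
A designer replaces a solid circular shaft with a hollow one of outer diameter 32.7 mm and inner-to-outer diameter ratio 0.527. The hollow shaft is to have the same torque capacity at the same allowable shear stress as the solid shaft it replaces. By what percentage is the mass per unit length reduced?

Equal τ_max and T ⇒ the solid shaft needs d_s³ = d_o³(1−k⁴), so d_s = 32.7·(1−0.527⁴)^(1/3) = 31.84 mm.
Area ratio A_h/A_s = d_o²(1−k²)/d_s² = (1−k²)/(1−k⁴)^(2/3) = 0.7620.
Mass saving = 1 − 0.7620 = 23.8 %.

23.8 %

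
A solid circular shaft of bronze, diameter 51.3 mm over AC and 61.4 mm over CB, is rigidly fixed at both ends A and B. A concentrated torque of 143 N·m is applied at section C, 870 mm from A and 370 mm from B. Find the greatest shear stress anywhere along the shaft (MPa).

2.61 MPa

Compatibility: T_A·a/J_AC = T_B·b/J_CB with T_A + T_B = T₀.
J_AC = 6.80×10^-7 m⁴, J_CB = 1.40×10^-6 m⁴, so T_A = T₀·(J_AC/a)/((J_AC/a)+(J_CB/b)) = 24.55 N·m, T_B = 118.5 N·m.
τ in each portion: τ_AC = 9.26×10^5 Pa, τ_CB = 2.61×10^6 Pa; maximum is in CB.
τ_max = T_CB·r/J = 118.5·0.0307/1.40×10^-6 = 2.606×10^6 Pa.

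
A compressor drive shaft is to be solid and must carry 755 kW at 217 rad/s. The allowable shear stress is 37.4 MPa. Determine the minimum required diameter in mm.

78.0 mm

ω = 217 rad/s, so T = P/ω = 755×10³ / 217.0 = 3479 N·m.
For a solid shaft τ_max = 16T/(πd³), so d = (16T/(π τ_allow))^(1/3) = (16·3479/(π·3.74×10^7))^(1/3) = 0.07796 m.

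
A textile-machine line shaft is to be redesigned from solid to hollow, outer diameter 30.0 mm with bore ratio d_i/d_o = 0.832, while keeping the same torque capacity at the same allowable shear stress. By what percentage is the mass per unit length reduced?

Equal τ_max and T ⇒ the solid shaft needs d_s³ = d_o³(1−k⁴), so d_s = 30.0·(1−0.832⁴)^(1/3) = 24.14 mm.
Area ratio A_h/A_s = d_o²(1−k²)/d_s² = (1−k²)/(1−k⁴)^(2/3) = 0.4755.
Mass saving = 1 − 0.4755 = 52.5 %.

52.5 %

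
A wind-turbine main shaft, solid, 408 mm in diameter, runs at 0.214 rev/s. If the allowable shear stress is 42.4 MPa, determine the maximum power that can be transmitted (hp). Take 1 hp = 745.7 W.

1020 hp

J = πd⁴/32 = π(0.408)⁴/32 = 2.720×10^-3 m⁴.
T_max = τ_allow·J/r = 4.24×10^7 × 2.720×10^-3 / 0.204 = 565400 N·m.
ω = 2π·0.214 = 1.345 rad/s, so P_max = T_max·ω = 7.603×10^5 W.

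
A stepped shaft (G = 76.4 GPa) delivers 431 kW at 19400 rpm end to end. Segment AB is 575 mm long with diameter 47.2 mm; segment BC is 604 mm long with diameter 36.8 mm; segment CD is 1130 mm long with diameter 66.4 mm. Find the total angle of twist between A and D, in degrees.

0.816°

ω = 2π·19400/60 = 2032 rad/s, so T = P/ω = 431×10³ / 2032 = 212.2 N·m.
J_AB = π(0.0472)⁴/32 = 4.87×10^-7 m⁴; J_BC = π(0.0368)⁴/32 = 1.80×10^-7 m⁴; J_CD = π(0.0664)⁴/32 = 1.91×10^-6 m⁴.
θ = (T/G)·Σ L_i/J_i = (212.2/76.4×10⁹)·(0.575/4.87×10^-7 + 0.604/1.80×10^-7 + 1.13/1.91×10^-6) = 0.01424 rad.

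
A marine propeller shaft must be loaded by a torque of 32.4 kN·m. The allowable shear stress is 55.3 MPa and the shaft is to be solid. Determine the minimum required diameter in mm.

144 mm

For a solid shaft τ_max = 16T/(πd³), so d = (16T/(π τ_allow))^(1/3) = (16·32400/(π·5.53×10^7))^(1/3) = 0.1440 m.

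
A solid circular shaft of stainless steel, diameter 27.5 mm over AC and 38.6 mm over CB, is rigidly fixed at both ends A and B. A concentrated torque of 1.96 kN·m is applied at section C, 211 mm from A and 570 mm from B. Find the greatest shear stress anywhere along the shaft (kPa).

197000 kPa

Compatibility: T_A·a/J_AC = T_B·b/J_CB with T_A + T_B = T₀.
J_AC = 5.61×10^-8 m⁴, J_CB = 2.18×10^-7 m⁴, so T_A = T₀·(J_AC/a)/((J_AC/a)+(J_CB/b)) = 804.3 N·m, T_B = 1156 N·m.
τ in each portion: τ_AC = 1.97×10^8 Pa, τ_CB = 1.02×10^8 Pa; maximum is in AC.
τ_max = T_AC·r/J = 804.3·0.0138/5.61×10^-8 = 1.970×10^8 Pa.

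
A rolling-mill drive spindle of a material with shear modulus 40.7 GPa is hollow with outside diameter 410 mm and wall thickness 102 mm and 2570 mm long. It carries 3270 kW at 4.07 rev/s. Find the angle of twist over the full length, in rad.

ω = 2π·4.07 = 25.57 rad/s, so T = P/ω = 3270×10³ / 25.57 = 127900 N·m.
J = π(d_o⁴ − d_i⁴)/32 = π(0.410⁴ − 0.206⁴)/32 = 2.597×10^-3 m⁴.
θ = T·L/(G·J) = 127900 × 2.57 / (40.7×10⁹ × 2.597×10^-3) = 3.109×10^-3 rad.

0.00311 rad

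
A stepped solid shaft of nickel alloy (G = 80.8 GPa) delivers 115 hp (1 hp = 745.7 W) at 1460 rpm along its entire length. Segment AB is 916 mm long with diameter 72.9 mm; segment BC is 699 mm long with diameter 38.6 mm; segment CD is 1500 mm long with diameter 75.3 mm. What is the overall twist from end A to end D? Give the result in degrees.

1.60°

ω = 2π·1460/60 = 152.9 rad/s, so T = P/ω = 115×745.7 / 152.9 = 560.9 N·m.
J_AB = π(0.0729)⁴/32 = 2.77×10^-6 m⁴; J_BC = π(0.0386)⁴/32 = 2.18×10^-7 m⁴; J_CD = π(0.0753)⁴/32 = 3.16×10^-6 m⁴.
θ = (T/G)·Σ L_i/J_i = (560.9/80.8×10⁹)·(0.916/2.77×10^-6 + 0.699/2.18×10^-7 + 1.50/3.16×10^-6) = 0.02786 rad.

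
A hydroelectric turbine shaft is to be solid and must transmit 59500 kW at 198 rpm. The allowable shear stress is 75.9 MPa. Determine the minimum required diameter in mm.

ω = 2π·198/60 = 20.73 rad/s, so T = P/ω = 59500×10³ / 20.73 = 2.870e6 N·m.
For a solid shaft τ_max = 16T/(πd³), so d = (16T/(π τ_allow))^(1/3) = (16·2.870e6/(π·7.59×10^7))^(1/3) = 0.5775 m.

577 mm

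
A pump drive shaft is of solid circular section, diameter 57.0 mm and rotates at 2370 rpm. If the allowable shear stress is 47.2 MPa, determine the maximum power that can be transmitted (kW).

J = πd⁴/32 = π(0.0570)⁴/32 = 1.036×10^-6 m⁴.
T_max = τ_allow·J/r = 4.72×10^7 × 1.036×10^-6 / 0.0285 = 1716 N·m.
ω = 2π·2370/60 = 248.2 rad/s, so P_max = T_max·ω = 4.260×10^5 W.

426 kW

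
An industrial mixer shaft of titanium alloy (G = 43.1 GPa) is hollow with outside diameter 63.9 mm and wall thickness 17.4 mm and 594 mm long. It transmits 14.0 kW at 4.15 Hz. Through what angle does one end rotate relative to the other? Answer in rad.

ω = 2π·4.15 = 26.08 rad/s, so T = P/ω = 14.0×10³ / 26.08 = 536.9 N·m.
J = π(d_o⁴ − d_i⁴)/32 = π(0.0639⁴ − 0.0291⁴)/32 = 1.566×10^-6 m⁴.
θ = T·L/(G·J) = 536.9 × 0.594 / (43.1×10⁹ × 1.566×10^-6) = 4.724×10^-3 rad.

0.00472 rad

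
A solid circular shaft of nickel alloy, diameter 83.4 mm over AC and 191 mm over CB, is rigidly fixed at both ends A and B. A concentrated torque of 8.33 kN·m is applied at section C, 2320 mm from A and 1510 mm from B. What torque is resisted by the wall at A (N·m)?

193 N·m

Compatibility: T_A·a/J_AC = T_B·b/J_CB with T_A + T_B = T₀.
J_AC = 4.75×10^-6 m⁴, J_CB = 1.31×10^-4 m⁴, so T_A = T₀·(J_AC/a)/((J_AC/a)+(J_CB/b)) = 192.5 N·m, T_B = 8137 N·m.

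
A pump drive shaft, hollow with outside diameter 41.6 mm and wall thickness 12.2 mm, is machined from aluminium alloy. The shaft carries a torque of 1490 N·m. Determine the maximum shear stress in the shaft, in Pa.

J = π(d_o⁴ − d_i⁴)/32 = π(0.0416⁴ − 0.0172⁴)/32 = 2.854×10^-7 m⁴.
τ_max = T·r/J = 1490 × 0.0208 / 2.854×10^-7 = 1.086×10^8 Pa.

1.09e8 Pa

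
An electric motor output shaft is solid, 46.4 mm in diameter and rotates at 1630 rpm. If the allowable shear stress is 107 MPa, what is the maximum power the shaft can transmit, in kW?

358 kW

J = πd⁴/32 = π(0.0464)⁴/32 = 4.551×10^-7 m⁴.
T_max = τ_allow·J/r = 1.07×10^8 × 4.551×10^-7 / 0.0232 = 2099 N·m.
ω = 2π·1630/60 = 170.7 rad/s, so P_max = T_max·ω = 3.582×10^5 W.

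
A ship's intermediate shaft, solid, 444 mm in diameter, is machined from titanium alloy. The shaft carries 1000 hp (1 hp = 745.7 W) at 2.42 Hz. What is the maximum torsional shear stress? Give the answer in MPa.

2.85 MPa

ω = 2π·2.42 = 15.21 rad/s, so T = P/ω = 1000×745.7 / 15.21 = 49040 N·m.
J = πd⁴/32 = π(0.444)⁴/32 = 3.815×10^-3 m⁴.
τ_max = T·r/J = 49040 × 0.222 / 3.815×10^-3 = 2.854×10^6 Pa.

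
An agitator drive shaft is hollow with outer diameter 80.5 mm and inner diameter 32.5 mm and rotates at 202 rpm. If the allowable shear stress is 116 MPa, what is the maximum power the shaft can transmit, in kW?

J = π(d_o⁴ − d_i⁴)/32 = π(0.0805⁴ − 0.0325⁴)/32 = 4.013×10^-6 m⁴.
T_max = τ_allow·J/r = 1.16×10^8 × 4.013×10^-6 / 0.0403 = 11570 N·m.
ω = 2π·202/60 = 21.15 rad/s, so P_max = T_max·ω = 2.447×10^5 W.

245 kW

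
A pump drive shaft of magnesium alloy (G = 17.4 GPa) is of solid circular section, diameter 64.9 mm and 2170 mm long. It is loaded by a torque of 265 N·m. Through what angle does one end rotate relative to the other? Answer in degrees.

1.09°

J = πd⁴/32 = π(0.0649)⁴/32 = 1.742×10^-6 m⁴.
θ = T·L/(G·J) = 265.0 × 2.17 / (17.4×10⁹ × 1.742×10^-6) = 0.01897 rad.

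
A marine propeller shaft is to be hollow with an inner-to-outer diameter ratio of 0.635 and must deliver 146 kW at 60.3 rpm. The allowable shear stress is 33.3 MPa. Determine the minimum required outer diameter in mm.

162 mm

ω = 2π·60.3/60 = 6.315 rad/s, so T = P/ω = 146×10³ / 6.315 = 23120 N·m.
For a hollow shaft with d_i/d_o = 0.635: τ_max = 16T/(π d_o³ (1−k⁴)), so d_o = [16T/(π τ_allow (1−k⁴))]^(1/3) = [16·23120/(π·3.33×10^7·0.8374)]^(1/3) = 0.1616 m.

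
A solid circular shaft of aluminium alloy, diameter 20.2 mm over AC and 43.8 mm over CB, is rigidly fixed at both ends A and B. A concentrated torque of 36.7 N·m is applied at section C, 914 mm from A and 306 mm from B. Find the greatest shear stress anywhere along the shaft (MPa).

Compatibility: T_A·a/J_AC = T_B·b/J_CB with T_A + T_B = T₀.
J_AC = 1.63×10^-8 m⁴, J_CB = 3.61×10^-7 m⁴, so T_A = T₀·(J_AC/a)/((J_AC/a)+(J_CB/b)) = 0.5475 N·m, T_B = 36.15 N·m.
τ in each portion: τ_AC = 3.38×10^5 Pa, τ_CB = 2.19×10^6 Pa; maximum is in CB.
τ_max = T_CB·r/J = 36.15·0.0219/3.61×10^-7 = 2.191×10^6 Pa.

2.19 MPa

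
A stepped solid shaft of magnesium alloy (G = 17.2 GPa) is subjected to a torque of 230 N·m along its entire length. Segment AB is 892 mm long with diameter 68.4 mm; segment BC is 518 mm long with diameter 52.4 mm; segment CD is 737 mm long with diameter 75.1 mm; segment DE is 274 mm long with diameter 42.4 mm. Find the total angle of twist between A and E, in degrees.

1.70°

J_AB = π(0.0684)⁴/32 = 2.15×10^-6 m⁴; J_BC = π(0.0524)⁴/32 = 7.40×10^-7 m⁴; J_CD = π(0.0751)⁴/32 = 3.12×10^-6 m⁴; J_DE = π(0.0424)⁴/32 = 3.17×10^-7 m⁴.
θ = (T/G)·Σ L_i/J_i = (230.0/17.2×10⁹)·(0.892/2.15×10^-6 + 0.518/7.40×10^-7 + 0.737/3.12×10^-6 + 0.274/3.17×10^-7) = 0.02961 rad.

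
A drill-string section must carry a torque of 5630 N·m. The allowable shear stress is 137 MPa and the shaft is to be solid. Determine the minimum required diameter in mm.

59.4 mm

For a solid shaft τ_max = 16T/(πd³), so d = (16T/(π τ_allow))^(1/3) = (16·5630/(π·1.37×10^8))^(1/3) = 0.05937 m.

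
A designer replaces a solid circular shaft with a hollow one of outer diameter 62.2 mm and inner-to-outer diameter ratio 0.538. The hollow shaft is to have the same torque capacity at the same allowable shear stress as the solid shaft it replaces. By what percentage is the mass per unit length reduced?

24.7 %

Equal τ_max and T ⇒ the solid shaft needs d_s³ = d_o³(1−k⁴), so d_s = 62.2·(1−0.538⁴)^(1/3) = 60.41 mm.
Area ratio A_h/A_s = d_o²(1−k²)/d_s² = (1−k²)/(1−k⁴)^(2/3) = 0.7532.
Mass saving = 1 − 0.7532 = 24.7 %.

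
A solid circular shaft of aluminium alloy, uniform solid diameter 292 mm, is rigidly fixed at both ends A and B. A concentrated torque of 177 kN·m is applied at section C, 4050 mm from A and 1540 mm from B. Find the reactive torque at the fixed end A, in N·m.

48800 N·m

With uniform GJ and both ends fixed, compatibility θ_AC = θ_CB gives T_A·a = T_B·b, together with T_A + T_B = T₀.
T_A = T₀·b/(a+b) = 177000·1540/5590 = 48760 N·m; T_B = 128200 N·m.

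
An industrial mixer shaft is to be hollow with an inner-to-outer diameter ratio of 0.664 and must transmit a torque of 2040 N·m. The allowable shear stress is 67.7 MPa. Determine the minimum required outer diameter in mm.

57.5 mm

For a hollow shaft with d_i/d_o = 0.664: τ_max = 16T/(π d_o³ (1−k⁴)), so d_o = [16T/(π τ_allow (1−k⁴))]^(1/3) = [16·2040/(π·6.77×10^7·0.8056)]^(1/3) = 0.05754 m.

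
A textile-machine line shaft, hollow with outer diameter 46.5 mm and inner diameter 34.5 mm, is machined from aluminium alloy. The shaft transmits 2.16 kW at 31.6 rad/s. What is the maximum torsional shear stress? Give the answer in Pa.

ω = 31.6 rad/s, so T = P/ω = 2.16×10³ / 31.60 = 68.35 N·m.
J = π(d_o⁴ − d_i⁴)/32 = π(0.0465⁴ − 0.0345⁴)/32 = 3.199×10^-7 m⁴.
τ_max = T·r/J = 68.35 × 0.0232 / 3.199×10^-7 = 4.968×10^6 Pa.

4.97e6 Pa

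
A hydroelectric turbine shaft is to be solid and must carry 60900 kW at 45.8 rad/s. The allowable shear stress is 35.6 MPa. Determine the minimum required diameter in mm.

575 mm

ω = 45.8 rad/s, so T = P/ω = 60900×10³ / 45.80 = 1.330e6 N·m.
For a solid shaft τ_max = 16T/(πd³), so d = (16T/(π τ_allow))^(1/3) = (16·1.330e6/(π·3.56×10^7))^(1/3) = 0.5751 m.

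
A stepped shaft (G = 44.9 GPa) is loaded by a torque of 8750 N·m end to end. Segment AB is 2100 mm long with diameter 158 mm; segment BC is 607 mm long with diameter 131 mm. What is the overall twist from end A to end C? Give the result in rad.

0.0108 rad

J_AB = π(0.158)⁴/32 = 6.12×10^-5 m⁴; J_BC = π(0.131)⁴/32 = 2.89×10^-5 m⁴.
θ = (T/G)·Σ L_i/J_i = (8750/44.9×10⁹)·(2.10/6.12×10^-5 + 0.607/2.89×10^-5) = 0.01078 rad.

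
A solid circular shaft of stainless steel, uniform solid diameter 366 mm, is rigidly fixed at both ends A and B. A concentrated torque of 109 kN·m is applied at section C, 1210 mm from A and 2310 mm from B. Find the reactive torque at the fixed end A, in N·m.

71500 N·m

With uniform GJ and both ends fixed, compatibility θ_AC = θ_CB gives T_A·a = T_B·b, together with T_A + T_B = T₀.
T_A = T₀·b/(a+b) = 109000·2310/3520 = 71530 N·m; T_B = 37470 N·m.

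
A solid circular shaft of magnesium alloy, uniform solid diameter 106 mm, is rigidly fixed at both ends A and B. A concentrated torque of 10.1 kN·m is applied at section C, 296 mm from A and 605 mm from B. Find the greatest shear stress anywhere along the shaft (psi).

With uniform GJ and both ends fixed, compatibility θ_AC = θ_CB gives T_A·a = T_B·b, together with T_A + T_B = T₀.
T_A = T₀·b/(a+b) = 10100·605/901.0 = 6782 N·m; T_B = 3318 N·m.
τ in each portion: τ_AC = 2.90×10^7 Pa, τ_CB = 1.42×10^7 Pa; maximum is in AC.
τ_max = T_AC·r/J = 6782·0.0530/1.24×10^-5 = 2.900×10^7 Pa.

4210 psi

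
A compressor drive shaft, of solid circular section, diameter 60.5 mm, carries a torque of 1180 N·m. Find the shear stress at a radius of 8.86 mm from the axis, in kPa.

J = πd⁴/32 = π(0.0605)⁴/32 = 1.315×10^-6 m⁴.
Shear stress varies linearly with radius: τ = T·r/J = 1180 × 0.00886 / 1.315×10^-6 = 7.949×10^6 Pa.

7950 kPa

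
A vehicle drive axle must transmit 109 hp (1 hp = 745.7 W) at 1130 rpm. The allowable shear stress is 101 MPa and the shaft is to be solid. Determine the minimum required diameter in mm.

32.6 mm

ω = 2π·1130/60 = 118.3 rad/s, so T = P/ω = 109×745.7 / 118.3 = 686.9 N·m.
For a solid shaft τ_max = 16T/(πd³), so d = (16T/(π τ_allow))^(1/3) = (16·686.9/(π·1.01×10^8))^(1/3) = 0.03260 m.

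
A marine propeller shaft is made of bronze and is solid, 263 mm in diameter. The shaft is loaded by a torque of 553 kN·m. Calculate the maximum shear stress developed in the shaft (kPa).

155000 kPa

J = πd⁴/32 = π(0.263)⁴/32 = 4.697×10^-4 m⁴.
τ_max = T·r/J = 553000 × 0.132 / 4.697×10^-4 = 1.548×10^8 Pa.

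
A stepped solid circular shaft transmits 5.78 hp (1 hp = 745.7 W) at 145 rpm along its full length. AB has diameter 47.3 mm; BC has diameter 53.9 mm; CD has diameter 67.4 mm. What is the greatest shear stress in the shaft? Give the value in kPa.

ω = 2π·145/60 = 15.18 rad/s, so T = P/ω = 5.78×745.7 / 15.18 = 283.9 N·m.
Under the same torque, τ_max = 16T/(πd³) is largest where d is smallest — segment AB (d = 47.3 mm).
τ_max = 16·283.9/(π·(0.0473)³) = 1.366×10^7 Pa.

13700 kPa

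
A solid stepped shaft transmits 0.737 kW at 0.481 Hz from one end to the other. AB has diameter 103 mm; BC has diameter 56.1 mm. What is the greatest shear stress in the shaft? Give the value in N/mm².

ω = 2π·0.481 = 3.022 rad/s, so T = P/ω = 0.737×10³ / 3.022 = 243.9 N·m.
Under the same torque, τ_max = 16T/(πd³) is largest where d is smallest — segment BC (d = 56.1 mm).
τ_max = 16·243.9/(π·(0.0561)³) = 7.034×10^6 Pa.

7.03 N/mm²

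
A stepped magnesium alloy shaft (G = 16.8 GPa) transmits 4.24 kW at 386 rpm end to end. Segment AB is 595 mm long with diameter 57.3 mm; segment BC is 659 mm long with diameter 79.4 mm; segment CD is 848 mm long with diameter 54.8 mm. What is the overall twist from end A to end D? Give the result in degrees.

0.604°

ω = 2π·386/60 = 40.42 rad/s, so T = P/ω = 4.24×10³ / 40.42 = 104.9 N·m.
J_AB = π(0.0573)⁴/32 = 1.06×10^-6 m⁴; J_BC = π(0.0794)⁴/32 = 3.90×10^-6 m⁴; J_CD = π(0.0548)⁴/32 = 8.85×10^-7 m⁴.
θ = (T/G)·Σ L_i/J_i = (104.9/16.8×10⁹)·(0.595/1.06×10^-6 + 0.659/3.90×10^-6 + 0.848/8.85×10^-7) = 0.01054 rad.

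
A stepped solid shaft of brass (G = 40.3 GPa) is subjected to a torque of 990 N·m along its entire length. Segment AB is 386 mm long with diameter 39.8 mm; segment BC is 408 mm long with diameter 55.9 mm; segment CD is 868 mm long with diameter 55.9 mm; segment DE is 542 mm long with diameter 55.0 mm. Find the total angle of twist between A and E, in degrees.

4.93°

J_AB = π(0.0398)⁴/32 = 2.46×10^-7 m⁴; J_BC = π(0.0559)⁴/32 = 9.59×10^-7 m⁴; J_CD = π(0.0559)⁴/32 = 9.59×10^-7 m⁴; J_DE = π(0.0550)⁴/32 = 8.98×10^-7 m⁴.
θ = (T/G)·Σ L_i/J_i = (990.0/40.3×10⁹)·(0.386/2.46×10^-7 + 0.408/9.59×10^-7 + 0.868/9.59×10^-7 + 0.542/8.98×10^-7) = 0.08601 rad.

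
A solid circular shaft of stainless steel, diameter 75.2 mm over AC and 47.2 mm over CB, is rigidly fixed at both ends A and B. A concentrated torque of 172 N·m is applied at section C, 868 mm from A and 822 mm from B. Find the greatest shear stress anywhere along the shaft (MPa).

1.77 MPa

Compatibility: T_A·a/J_AC = T_B·b/J_CB with T_A + T_B = T₀.
J_AC = 3.14×10^-6 m⁴, J_CB = 4.87×10^-7 m⁴, so T_A = T₀·(J_AC/a)/((J_AC/a)+(J_CB/b)) = 147.8 N·m, T_B = 24.22 N·m.
τ in each portion: τ_AC = 1.77×10^6 Pa, τ_CB = 1.17×10^6 Pa; maximum is in AC.
τ_max = T_AC·r/J = 147.8·0.0376/3.14×10^-6 = 1.770×10^6 Pa.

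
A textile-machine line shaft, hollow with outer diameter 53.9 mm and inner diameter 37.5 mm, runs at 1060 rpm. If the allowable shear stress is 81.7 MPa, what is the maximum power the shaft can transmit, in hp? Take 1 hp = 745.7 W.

J = π(d_o⁴ − d_i⁴)/32 = π(0.0539⁴ − 0.0375⁴)/32 = 6.345×10^-7 m⁴.
T_max = τ_allow·J/r = 8.17×10^7 × 6.345×10^-7 / 0.0269 = 1923 N·m.
ω = 2π·1060/60 = 111.0 rad/s, so P_max = T_max·ω = 2.135×10^5 W.

286 hp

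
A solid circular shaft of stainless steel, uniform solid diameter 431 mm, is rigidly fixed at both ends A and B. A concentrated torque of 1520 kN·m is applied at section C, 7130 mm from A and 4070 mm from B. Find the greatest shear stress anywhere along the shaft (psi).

With uniform GJ and both ends fixed, compatibility θ_AC = θ_CB gives T_A·a = T_B·b, together with T_A + T_B = T₀.
T_A = T₀·b/(a+b) = 1.520e6·4070/11200 = 552400 N·m; T_B = 967600 N·m.
τ in each portion: τ_AC = 3.51×10^7 Pa, τ_CB = 6.16×10^7 Pa; maximum is in CB.
τ_max = T_CB·r/J = 967600·0.215/3.39×10^-3 = 6.155×10^7 Pa.

8930 psi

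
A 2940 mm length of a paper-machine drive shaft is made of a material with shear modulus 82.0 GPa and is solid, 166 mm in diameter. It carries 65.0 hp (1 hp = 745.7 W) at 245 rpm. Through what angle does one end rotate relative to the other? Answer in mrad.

ω = 2π·245/60 = 25.66 rad/s, so T = P/ω = 65.0×745.7 / 25.66 = 1889 N·m.
J = πd⁴/32 = π(0.166)⁴/32 = 7.455×10^-5 m⁴.
θ = T·L/(G·J) = 1889 × 2.94 / (82.0×10⁹ × 7.455×10^-5) = 9.086×10^-4 rad.

0.909 mrad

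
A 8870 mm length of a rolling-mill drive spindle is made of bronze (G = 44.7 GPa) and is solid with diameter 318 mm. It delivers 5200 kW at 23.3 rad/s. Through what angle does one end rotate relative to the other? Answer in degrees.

ω = 23.3 rad/s, so T = P/ω = 5200×10³ / 23.30 = 223200 N·m.
J = πd⁴/32 = π(0.318)⁴/32 = 1.004×10^-3 m⁴.
θ = T·L/(G·J) = 223200 × 8.87 / (44.7×10⁹ × 1.004×10^-3) = 0.04411 rad.

2.53°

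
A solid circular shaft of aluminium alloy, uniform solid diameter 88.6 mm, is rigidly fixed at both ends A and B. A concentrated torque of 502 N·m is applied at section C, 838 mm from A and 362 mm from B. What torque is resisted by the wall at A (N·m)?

With uniform GJ and both ends fixed, compatibility θ_AC = θ_CB gives T_A·a = T_B·b, together with T_A + T_B = T₀.
T_A = T₀·b/(a+b) = 502.0·362/1200 = 151.4 N·m; T_B = 350.6 N·m.

151 N·m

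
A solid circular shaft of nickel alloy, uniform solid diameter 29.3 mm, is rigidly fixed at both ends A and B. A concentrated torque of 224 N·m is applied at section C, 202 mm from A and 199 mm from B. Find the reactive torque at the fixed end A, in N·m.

111 N·m

With uniform GJ and both ends fixed, compatibility θ_AC = θ_CB gives T_A·a = T_B·b, together with T_A + T_B = T₀.
T_A = T₀·b/(a+b) = 224.0·199/401.0 = 111.2 N·m; T_B = 112.8 N·m.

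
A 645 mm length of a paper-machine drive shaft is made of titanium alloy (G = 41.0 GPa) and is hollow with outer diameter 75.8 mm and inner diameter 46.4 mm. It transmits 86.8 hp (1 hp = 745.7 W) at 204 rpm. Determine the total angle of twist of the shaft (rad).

ω = 2π·204/60 = 21.36 rad/s, so T = P/ω = 86.8×745.7 / 21.36 = 3030 N·m.
J = π(d_o⁴ − d_i⁴)/32 = π(0.0758⁴ − 0.0464⁴)/32 = 2.786×10^-6 m⁴.
θ = T·L/(G·J) = 3030 × 0.645 / (41.0×10⁹ × 2.786×10^-6) = 0.01711 rad.

0.0171 rad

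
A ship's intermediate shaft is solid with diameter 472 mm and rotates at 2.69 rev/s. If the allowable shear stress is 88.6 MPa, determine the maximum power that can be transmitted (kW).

30900 kW

J = πd⁴/32 = π(0.472)⁴/32 = 4.873×10^-3 m⁴.
T_max = τ_allow·J/r = 8.86×10^7 × 4.873×10^-3 / 0.236 = 1.829e6 N·m.
ω = 2π·2.69 = 16.90 rad/s, so P_max = T_max·ω = 3.092×10^7 W.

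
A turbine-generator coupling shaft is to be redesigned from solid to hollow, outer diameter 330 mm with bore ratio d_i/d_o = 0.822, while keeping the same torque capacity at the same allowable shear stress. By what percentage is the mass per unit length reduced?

Equal τ_max and T ⇒ the solid shaft needs d_s³ = d_o³(1−k⁴), so d_s = 330·(1−0.822⁴)^(1/3) = 269.3 mm.
Area ratio A_h/A_s = d_o²(1−k²)/d_s² = (1−k²)/(1−k⁴)^(2/3) = 0.4870.
Mass saving = 1 − 0.4870 = 51.3 %.

51.3 %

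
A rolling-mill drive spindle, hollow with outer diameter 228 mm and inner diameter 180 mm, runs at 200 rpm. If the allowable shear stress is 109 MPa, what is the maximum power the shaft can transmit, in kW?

3250 kW

J = π(d_o⁴ − d_i⁴)/32 = π(0.228⁴ − 0.180⁴)/32 = 1.622×10^-4 m⁴.
T_max = τ_allow·J/r = 1.09×10^8 × 1.622×10^-4 / 0.114 = 155100 N·m.
ω = 2π·200/60 = 20.94 rad/s, so P_max = T_max·ω = 3.249×10^6 W.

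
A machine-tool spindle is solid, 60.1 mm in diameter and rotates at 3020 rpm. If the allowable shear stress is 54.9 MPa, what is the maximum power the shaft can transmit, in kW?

J = πd⁴/32 = π(0.0601)⁴/32 = 1.281×10^-6 m⁴.
T_max = τ_allow·J/r = 5.49×10^7 × 1.281×10^-6 / 0.0301 = 2340 N·m.
ω = 2π·3020/60 = 316.3 rad/s, so P_max = T_max·ω = 7.401×10^5 W.

740 kW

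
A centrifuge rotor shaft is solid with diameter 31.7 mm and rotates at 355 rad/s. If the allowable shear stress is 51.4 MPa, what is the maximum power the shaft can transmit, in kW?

114 kW

J = πd⁴/32 = π(0.0317)⁴/32 = 9.914×10^-8 m⁴.
T_max = τ_allow·J/r = 5.14×10^7 × 9.914×10^-8 / 0.0158 = 321.5 N·m.
ω = 355 rad/s, so P_max = T_max·ω = 1.141×10^5 W.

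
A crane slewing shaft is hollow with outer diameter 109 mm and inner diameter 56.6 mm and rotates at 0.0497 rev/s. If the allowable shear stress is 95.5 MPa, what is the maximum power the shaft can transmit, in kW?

7.03 kW

J = π(d_o⁴ − d_i⁴)/32 = π(0.109⁴ − 0.0566⁴)/32 = 1.285×10^-5 m⁴.
T_max = τ_allow·J/r = 9.55×10^7 × 1.285×10^-5 / 0.0545 = 22520 N·m.
ω = 2π·0.0497 = 0.3123 rad/s, so P_max = T_max·ω = 7032 W.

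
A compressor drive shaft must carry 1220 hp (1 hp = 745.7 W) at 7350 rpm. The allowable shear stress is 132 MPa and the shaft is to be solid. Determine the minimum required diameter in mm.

ω = 2π·7350/60 = 769.7 rad/s, so T = P/ω = 1220×745.7 / 769.7 = 1182 N·m.
For a solid shaft τ_max = 16T/(πd³), so d = (16T/(π τ_allow))^(1/3) = (16·1182/(π·1.32×10^8))^(1/3) = 0.03573 m.

35.7 mm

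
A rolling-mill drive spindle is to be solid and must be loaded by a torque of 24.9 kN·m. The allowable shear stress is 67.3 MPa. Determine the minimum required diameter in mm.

For a solid shaft τ_max = 16T/(πd³), so d = (16T/(π τ_allow))^(1/3) = (16·24900/(π·6.73×10^7))^(1/3) = 0.1235 m.

124 mm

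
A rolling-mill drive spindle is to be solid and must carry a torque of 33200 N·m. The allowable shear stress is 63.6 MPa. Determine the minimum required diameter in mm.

For a solid shaft τ_max = 16T/(πd³), so d = (16T/(π τ_allow))^(1/3) = (16·33200/(π·6.36×10^7))^(1/3) = 0.1385 m.

139 mm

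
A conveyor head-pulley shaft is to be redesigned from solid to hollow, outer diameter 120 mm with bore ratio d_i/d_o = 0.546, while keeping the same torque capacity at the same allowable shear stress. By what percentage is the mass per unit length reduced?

25.3 %

Equal τ_max and T ⇒ the solid shaft needs d_s³ = d_o³(1−k⁴), so d_s = 120·(1−0.546⁴)^(1/3) = 116.3 mm.
Area ratio A_h/A_s = d_o²(1−k²)/d_s² = (1−k²)/(1−k⁴)^(2/3) = 0.7468.
Mass saving = 1 − 0.7468 = 25.3 %.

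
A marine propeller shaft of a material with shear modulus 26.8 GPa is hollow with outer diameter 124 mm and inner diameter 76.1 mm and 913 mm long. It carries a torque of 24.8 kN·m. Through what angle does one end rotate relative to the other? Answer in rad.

0.0424 rad

J = π(d_o⁴ − d_i⁴)/32 = π(0.124⁴ − 0.0761⁴)/32 = 1.992×10^-5 m⁴.
θ = T·L/(G·J) = 24800 × 0.913 / (26.8×10⁹ × 1.992×10^-5) = 0.04242 rad.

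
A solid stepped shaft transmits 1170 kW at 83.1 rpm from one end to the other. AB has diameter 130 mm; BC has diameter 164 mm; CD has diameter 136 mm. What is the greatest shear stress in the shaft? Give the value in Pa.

ω = 2π·83.1/60 = 8.702 rad/s, so T = P/ω = 1170×10³ / 8.702 = 134400 N·m.
Under the same torque, τ_max = 16T/(πd³) is largest where d is smallest — segment AB (d = 130 mm).
τ_max = 16·134400/(π·(0.130)³) = 3.117×10^8 Pa.

3.12e8 Pa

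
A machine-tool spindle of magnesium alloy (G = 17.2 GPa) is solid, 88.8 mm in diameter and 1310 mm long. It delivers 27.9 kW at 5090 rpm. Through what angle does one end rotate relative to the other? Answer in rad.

6.53e-4 rad

ω = 2π·5090/60 = 533.0 rad/s, so T = P/ω = 27.9×10³ / 533.0 = 52.34 N·m.
J = πd⁴/32 = π(0.0888)⁴/32 = 6.105×10^-6 m⁴.
θ = T·L/(G·J) = 52.34 × 1.31 / (17.2×10⁹ × 6.105×10^-6) = 6.531×10^-4 rad.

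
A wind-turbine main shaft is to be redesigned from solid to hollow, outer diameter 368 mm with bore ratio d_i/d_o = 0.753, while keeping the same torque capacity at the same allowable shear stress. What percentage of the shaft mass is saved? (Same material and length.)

Equal τ_max and T ⇒ the solid shaft needs d_s³ = d_o³(1−k⁴), so d_s = 368·(1−0.753⁴)^(1/3) = 323.4 mm.
Area ratio A_h/A_s = d_o²(1−k²)/d_s² = (1−k²)/(1−k⁴)^(2/3) = 0.5608.
Mass saving = 1 − 0.5608 = 43.9 %.

43.9 %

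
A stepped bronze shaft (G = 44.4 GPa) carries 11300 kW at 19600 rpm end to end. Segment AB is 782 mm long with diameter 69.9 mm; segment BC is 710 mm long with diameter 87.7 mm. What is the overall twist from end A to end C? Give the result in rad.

0.0565 rad

ω = 2π·19600/60 = 2053 rad/s, so T = P/ω = 11300×10³ / 2053 = 5505 N·m.
J_AB = π(0.0699)⁴/32 = 2.34×10^-6 m⁴; J_BC = π(0.0877)⁴/32 = 5.81×10^-6 m⁴.
θ = (T/G)·Σ L_i/J_i = (5505/44.4×10⁹)·(0.782/2.34×10^-6 + 0.710/5.81×10^-6) = 0.05653 rad.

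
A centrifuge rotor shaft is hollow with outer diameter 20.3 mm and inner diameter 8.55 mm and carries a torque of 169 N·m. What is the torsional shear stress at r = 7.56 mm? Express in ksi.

11.5 ksi

J = π(d_o⁴ − d_i⁴)/32 = π(0.0203⁴ − 0.00855⁴)/32 = 1.615×10^-8 m⁴.
Shear stress varies linearly with radius: τ = T·r/J = 169.0 × 0.00756 / 1.615×10^-8 = 7.912×10^7 Pa.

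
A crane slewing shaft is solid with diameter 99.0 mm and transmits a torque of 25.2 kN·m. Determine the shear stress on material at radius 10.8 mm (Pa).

2.89e7 Pa

J = πd⁴/32 = π(0.0990)⁴/32 = 9.431×10^-6 m⁴.
Shear stress varies linearly with radius: τ = T·r/J = 25200 × 0.0108 / 9.431×10^-6 = 2.886×10^7 Pa.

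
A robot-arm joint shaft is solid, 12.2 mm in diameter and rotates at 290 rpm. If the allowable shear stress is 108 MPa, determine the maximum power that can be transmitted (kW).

1.17 kW

J = πd⁴/32 = π(0.0122)⁴/32 = 2.175×10^-9 m⁴.
T_max = τ_allow·J/r = 1.08×10^8 × 2.175×10^-9 / 0.00610 = 38.51 N·m.
ω = 2π·290/60 = 30.37 rad/s, so P_max = T_max·ω = 1169 W.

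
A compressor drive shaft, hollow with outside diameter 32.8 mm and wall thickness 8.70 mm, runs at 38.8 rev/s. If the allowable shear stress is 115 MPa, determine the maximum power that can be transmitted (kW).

185 kW

J = π(d_o⁴ − d_i⁴)/32 = π(0.0328⁴ − 0.0154⁴)/32 = 1.081×10^-7 m⁴.
T_max = τ_allow·J/r = 1.15×10^8 × 1.081×10^-7 / 0.0164 = 758.1 N·m.
ω = 2π·38.8 = 243.8 rad/s, so P_max = T_max·ω = 1.848×10^5 W.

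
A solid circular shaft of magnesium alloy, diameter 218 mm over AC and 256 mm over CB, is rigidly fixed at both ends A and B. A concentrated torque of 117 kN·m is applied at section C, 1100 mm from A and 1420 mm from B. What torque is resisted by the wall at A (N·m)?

Compatibility: T_A·a/J_AC = T_B·b/J_CB with T_A + T_B = T₀.
J_AC = 2.22×10^-4 m⁴, J_CB = 4.22×10^-4 m⁴, so T_A = T₀·(J_AC/a)/((J_AC/a)+(J_CB/b)) = 47310 N·m, T_B = 69690 N·m.

47300 N·m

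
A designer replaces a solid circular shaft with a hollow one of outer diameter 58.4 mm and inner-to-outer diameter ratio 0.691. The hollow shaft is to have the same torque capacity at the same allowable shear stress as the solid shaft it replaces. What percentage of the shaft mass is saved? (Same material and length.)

37.9 %

Equal τ_max and T ⇒ the solid shaft needs d_s³ = d_o³(1−k⁴), so d_s = 58.4·(1−0.691⁴)^(1/3) = 53.57 mm.
Area ratio A_h/A_s = d_o²(1−k²)/d_s² = (1−k²)/(1−k⁴)^(2/3) = 0.6209.
Mass saving = 1 − 0.6209 = 37.9 %.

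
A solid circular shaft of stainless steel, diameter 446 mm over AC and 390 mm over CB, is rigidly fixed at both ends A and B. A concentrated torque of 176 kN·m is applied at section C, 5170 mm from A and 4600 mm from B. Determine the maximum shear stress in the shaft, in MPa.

Compatibility: T_A·a/J_AC = T_B·b/J_CB with T_A + T_B = T₀.
J_AC = 3.88×10^-3 m⁴, J_CB = 2.27×10^-3 m⁴, so T_A = T₀·(J_AC/a)/((J_AC/a)+(J_CB/b)) = 106200 N·m, T_B = 69790 N·m.
τ in each portion: τ_AC = 6.10×10^6 Pa, τ_CB = 5.99×10^6 Pa; maximum is in AC.
τ_max = T_AC·r/J = 106200·0.223/3.88×10^-3 = 6.097×10^6 Pa.

6.10 MPa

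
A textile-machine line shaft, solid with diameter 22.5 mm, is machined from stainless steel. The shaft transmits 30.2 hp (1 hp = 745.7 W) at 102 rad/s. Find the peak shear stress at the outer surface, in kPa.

98700 kPa

ω = 102 rad/s, so T = P/ω = 30.2×745.7 / 102.0 = 220.8 N·m.
J = πd⁴/32 = π(0.0225)⁴/32 = 2.516×10^-8 m⁴.
τ_max = T·r/J = 220.8 × 0.0112 / 2.516×10^-8 = 9.872×10^7 Pa.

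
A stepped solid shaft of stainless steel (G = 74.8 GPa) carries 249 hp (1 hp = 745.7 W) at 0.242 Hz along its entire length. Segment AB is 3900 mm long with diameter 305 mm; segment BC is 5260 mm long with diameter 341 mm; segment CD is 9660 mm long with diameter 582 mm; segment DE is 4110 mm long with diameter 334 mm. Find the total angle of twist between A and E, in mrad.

20.9 mrad

ω = 2π·0.242 = 1.521 rad/s, so T = P/ω = 249×745.7 / 1.521 = 122100 N·m.
J_AB = π(0.305)⁴/32 = 8.50×10^-4 m⁴; J_BC = π(0.341)⁴/32 = 1.33×10^-3 m⁴; J_CD = π(0.582)⁴/32 = 0.0113 m⁴; J_DE = π(0.334)⁴/32 = 1.22×10^-3 m⁴.
θ = (T/G)·Σ L_i/J_i = (122100/74.8×10⁹)·(3.90/8.50×10^-4 + 5.26/1.33×10^-3 + 9.66/0.0113 + 4.11/1.22×10^-3) = 0.02086 rad.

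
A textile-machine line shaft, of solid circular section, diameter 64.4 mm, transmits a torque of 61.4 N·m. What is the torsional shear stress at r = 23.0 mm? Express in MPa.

J = πd⁴/32 = π(0.0644)⁴/32 = 1.689×10^-6 m⁴.
Shear stress varies linearly with radius: τ = T·r/J = 61.40 × 0.0230 / 1.689×10^-6 = 8.363×10^5 Pa.

0.836 MPa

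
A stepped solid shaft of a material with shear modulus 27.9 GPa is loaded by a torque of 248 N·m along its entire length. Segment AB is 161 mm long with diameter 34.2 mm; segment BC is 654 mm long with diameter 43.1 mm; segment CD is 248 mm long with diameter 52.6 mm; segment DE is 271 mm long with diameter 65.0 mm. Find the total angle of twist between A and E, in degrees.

1.84°

J_AB = π(0.0342)⁴/32 = 1.34×10^-7 m⁴; J_BC = π(0.0431)⁴/32 = 3.39×10^-7 m⁴; J_CD = π(0.0526)⁴/32 = 7.52×10^-7 m⁴; J_DE = π(0.0650)⁴/32 = 1.75×10^-6 m⁴.
θ = (T/G)·Σ L_i/J_i = (248.0/27.9×10⁹)·(0.161/1.34×10^-7 + 0.654/3.39×10^-7 + 0.248/7.52×10^-7 + 0.271/1.75×10^-6) = 0.03212 rad.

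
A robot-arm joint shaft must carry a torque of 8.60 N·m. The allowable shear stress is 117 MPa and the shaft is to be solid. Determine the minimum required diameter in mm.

For a solid shaft τ_max = 16T/(πd³), so d = (16T/(π τ_allow))^(1/3) = (16·8.600/(π·1.17×10^8))^(1/3) = 0.007207 m.

7.21 mm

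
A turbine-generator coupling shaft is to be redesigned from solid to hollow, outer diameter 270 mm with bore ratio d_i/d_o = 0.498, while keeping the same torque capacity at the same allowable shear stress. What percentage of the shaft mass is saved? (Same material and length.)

21.5 %

Equal τ_max and T ⇒ the solid shaft needs d_s³ = d_o³(1−k⁴), so d_s = 270·(1−0.498⁴)^(1/3) = 264.3 mm.
Area ratio A_h/A_s = d_o²(1−k²)/d_s² = (1−k²)/(1−k⁴)^(2/3) = 0.7845.
Mass saving = 1 − 0.7845 = 21.5 %.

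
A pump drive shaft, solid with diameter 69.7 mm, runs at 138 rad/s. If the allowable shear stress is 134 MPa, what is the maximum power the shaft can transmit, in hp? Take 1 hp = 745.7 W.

1650 hp

J = πd⁴/32 = π(0.0697)⁴/32 = 2.317×10^-6 m⁴.
T_max = τ_allow·J/r = 1.34×10^8 × 2.317×10^-6 / 0.0348 = 8909 N·m.
ω = 138 rad/s, so P_max = T_max·ω = 1.229×10^6 W.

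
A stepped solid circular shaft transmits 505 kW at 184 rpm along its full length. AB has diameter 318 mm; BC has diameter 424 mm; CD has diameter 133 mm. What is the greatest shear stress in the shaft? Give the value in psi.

ω = 2π·184/60 = 19.27 rad/s, so T = P/ω = 505×10³ / 19.27 = 26210 N·m.
Under the same torque, τ_max = 16T/(πd³) is largest where d is smallest — segment CD (d = 133 mm).
τ_max = 16·26210/(π·(0.133)³) = 5.674×10^7 Pa.

8230 psi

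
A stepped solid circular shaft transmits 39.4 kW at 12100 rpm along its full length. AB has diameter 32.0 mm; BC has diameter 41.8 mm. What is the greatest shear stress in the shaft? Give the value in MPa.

4.83 MPa

ω = 2π·12100/60 = 1267 rad/s, so T = P/ω = 39.4×10³ / 1267 = 31.09 N·m.
Under the same torque, τ_max = 16T/(πd³) is largest where d is smallest — segment AB (d = 32.0 mm).
τ_max = 16·31.09/(π·(0.0320)³) = 4.833×10^6 Pa.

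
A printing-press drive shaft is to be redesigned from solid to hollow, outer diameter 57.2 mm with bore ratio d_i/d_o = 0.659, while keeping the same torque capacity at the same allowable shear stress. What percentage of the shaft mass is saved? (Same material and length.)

Equal τ_max and T ⇒ the solid shaft needs d_s³ = d_o³(1−k⁴), so d_s = 57.2·(1−0.659⁴)^(1/3) = 53.35 mm.
Area ratio A_h/A_s = d_o²(1−k²)/d_s² = (1−k²)/(1−k⁴)^(2/3) = 0.6503.
Mass saving = 1 − 0.6503 = 35.0 %.

35.0 %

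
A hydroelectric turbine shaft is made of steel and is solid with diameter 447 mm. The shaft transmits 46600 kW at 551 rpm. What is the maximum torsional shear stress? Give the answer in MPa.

ω = 2π·551/60 = 57.70 rad/s, so T = P/ω = 46600×10³ / 57.70 = 807600 N·m.
J = πd⁴/32 = π(0.447)⁴/32 = 3.919×10^-3 m⁴.
τ_max = T·r/J = 807600 × 0.224 / 3.919×10^-3 = 4.605×10^7 Pa.

46.1 MPa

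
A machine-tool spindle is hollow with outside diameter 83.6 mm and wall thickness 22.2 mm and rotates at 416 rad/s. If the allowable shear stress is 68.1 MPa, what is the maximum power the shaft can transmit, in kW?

3090 kW

J = π(d_o⁴ − d_i⁴)/32 = π(0.0836⁴ − 0.0392⁴)/32 = 4.564×10^-6 m⁴.
T_max = τ_allow·J/r = 6.81×10^7 × 4.564×10^-6 / 0.0418 = 7435 N·m.
ω = 416 rad/s, so P_max = T_max·ω = 3.093×10^6 W.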